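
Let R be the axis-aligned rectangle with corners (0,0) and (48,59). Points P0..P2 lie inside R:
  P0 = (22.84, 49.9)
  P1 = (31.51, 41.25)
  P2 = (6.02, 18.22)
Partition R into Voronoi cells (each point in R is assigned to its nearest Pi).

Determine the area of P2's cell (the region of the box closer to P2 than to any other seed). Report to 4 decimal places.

Area of P2's cell: 1085.2896

1. box [0,48]×[0,59]: [(0, 0) (48, 0) (48, 59) (0, 59)]
2. ⊥bis P2·P0 via (14.43,34.06): [(0, 41.7214) (0, 0) (48, 0) (48, 16.2365)]  |A|=1390.99
3. ⊥bis P2·P1 via (18.765,29.735): [(15.2514, 33.6239) (0, 41.7214) (0, 0) (45.6303, 0)]  |A|=1085.2896
4. canonical 4-gon: [(15.2514, 33.6239) (0, 41.7214) (0, 0) (45.6303, 0)]
5. shoelace: 1085.2896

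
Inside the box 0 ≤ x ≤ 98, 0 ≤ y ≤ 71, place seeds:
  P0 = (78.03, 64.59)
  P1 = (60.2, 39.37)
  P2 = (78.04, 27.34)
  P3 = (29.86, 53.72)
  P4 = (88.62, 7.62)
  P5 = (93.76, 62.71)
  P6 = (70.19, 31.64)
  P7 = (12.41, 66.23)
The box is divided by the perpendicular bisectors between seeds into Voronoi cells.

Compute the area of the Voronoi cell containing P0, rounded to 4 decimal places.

Area of P0's cell: 594.8909

1. box [0,98]×[0,71]: [(0, 0) (98, 0) (98, 71) (0, 71)]
2. ⊥bis P0·P1 via (69.115,51.98): [(98, 31.5589) (98, 71) (42.2118, 71)]  |A|=1100.1737
3. ⊥bis P0·P2 via (78.035,45.965): [(77.6232, 45.9649) (98, 45.9704) (98, 71) (42.2118, 71)]  |A|=953.3442
4. ⊥bis P0·P3 via (53.945,59.155): [(52.9919, 63.3787) (77.6232, 45.9649) (98, 45.9704) (98, 71) (51.2721, 71)]  |A|=918.8186
5. ⊥bis P0·P4 via (83.325,36.105): [(52.9919, 63.3787) (77.6232, 45.9649) (98, 45.9704) (98, 71) (51.2721, 71)]  |A|=918.8186
6. ⊥bis P0·P5 via (85.895,63.65): [(52.9919, 63.3787) (77.6232, 45.9649) (83.7815, 45.9665) (86.7734, 71) (51.2721, 71)]  |A|=600.3573
7. ⊥bis P0·P6 via (74.11,48.115): [(52.9919, 63.3787) (74.8213, 47.9457) (83.1403, 45.9664) (83.7815, 45.9665) (86.7734, 71) (51.2721, 71)]  |A|=594.8909
8. ⊥bis P0·P7 via (45.22,65.41): [(52.9919, 63.3787) (74.8213, 47.9457) (83.1403, 45.9664) (83.7815, 45.9665) (86.7734, 71) (51.2721, 71)]  |A|=594.8909
9. canonical 6-gon: [(52.9919, 63.3787) (74.8213, 47.9457) (83.1403, 45.9664) (83.7815, 45.9665) (86.7734, 71) (51.2721, 71)]
10. shoelace: 594.8909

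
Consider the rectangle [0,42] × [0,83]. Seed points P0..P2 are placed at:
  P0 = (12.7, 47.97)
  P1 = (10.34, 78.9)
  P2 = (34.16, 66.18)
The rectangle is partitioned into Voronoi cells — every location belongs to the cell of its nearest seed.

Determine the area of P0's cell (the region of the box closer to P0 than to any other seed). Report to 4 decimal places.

Area of P0's cell: 2322.2647

1. box [0,42]×[0,83]: [(0, 0) (42, 0) (42, 83) (0, 83)]
2. ⊥bis P0·P1 via (11.52,63.435): [(0, 62.556) (0, 0) (42, 0) (42, 65.7607)]  |A|=2694.6501
3. ⊥bis P0·P2 via (23.43,57.075): [(17.6371, 63.9017) (0, 62.556) (0, 0) (42, 0) (42, 35.1907)]  |A|=2322.2647
4. canonical 5-gon: [(17.6371, 63.9017) (0, 62.556) (0, 0) (42, 0) (42, 35.1907)]
5. shoelace: 2322.2647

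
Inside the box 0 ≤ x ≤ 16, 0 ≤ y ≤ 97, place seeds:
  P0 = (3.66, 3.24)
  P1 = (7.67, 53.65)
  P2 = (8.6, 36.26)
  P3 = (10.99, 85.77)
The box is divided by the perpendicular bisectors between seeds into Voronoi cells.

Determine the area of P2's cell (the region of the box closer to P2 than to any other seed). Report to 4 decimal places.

1. box [0,16]×[0,97]: [(0, 0) (16, 0) (16, 97) (0, 97)]
2. ⊥bis P2·P0 via (6.13,19.75): [(0, 20.6671) (16, 18.2734) (16, 97) (0, 97)]  |A|=1240.4762
3. ⊥bis P2·P1 via (8.135,44.955): [(0, 44.5199) (0, 20.6671) (16, 18.2734) (16, 45.3756)]  |A|=407.6407
4. ⊥bis P2·P3 via (9.795,61.015): [(0, 44.5199) (0, 20.6671) (16, 18.2734) (16, 45.3756)]  |A|=407.6407
5. canonical 4-gon: [(0, 44.5199) (0, 20.6671) (16, 18.2734) (16, 45.3756)]
6. shoelace: 407.6407

Area of P2's cell: 407.6407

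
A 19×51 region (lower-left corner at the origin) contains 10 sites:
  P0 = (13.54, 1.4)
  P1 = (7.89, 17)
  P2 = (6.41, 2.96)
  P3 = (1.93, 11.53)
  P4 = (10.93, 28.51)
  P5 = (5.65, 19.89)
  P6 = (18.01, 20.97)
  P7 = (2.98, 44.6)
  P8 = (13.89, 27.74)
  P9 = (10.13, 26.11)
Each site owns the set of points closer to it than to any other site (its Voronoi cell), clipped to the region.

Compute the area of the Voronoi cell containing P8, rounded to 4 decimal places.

1. box [0,19]×[0,51]: [(0, 0) (19, 0) (19, 51) (0, 51)]
2. ⊥bis P8·P0 via (13.715,14.57): [(0, 14.7522) (19, 14.4998) (19, 51) (0, 51)]  |A|=691.1058
3. ⊥bis P8·P1 via (10.89,22.37): [(0, 28.4538) (19, 17.8393) (19, 51) (0, 51)]  |A|=529.2158
4. ⊥bis P8·P2 via (10.15,15.35): [(0, 28.4538) (19, 17.8393) (19, 51) (0, 51)]  |A|=529.2158
5. ⊥bis P8·P3 via (7.91,19.635): [(0, 28.4538) (19, 17.8393) (19, 51) (0, 51)]  |A|=529.2158
6. ⊥bis P8·P4 via (12.41,28.125): [(10.91, 22.3588) (19, 17.8393) (19, 51) (18.3606, 51)]  |A|=143.2916
7. ⊥bis P8·P5 via (9.77,23.815): [(10.963, 22.5627) (11.4386, 22.0635) (19, 17.8393) (19, 51) (18.3606, 51)]  |A|=143.2299
8. ⊥bis P8·P6 via (15.95,24.355): [(10.963, 22.5627) (11.4386, 22.0635) (11.8276, 21.8462) (19, 26.2111) (19, 51) (18.3606, 51)]  |A|=113.2066
9. ⊥bis P8·P7 via (8.435,36.17): [(15.7309, 40.8911) (10.963, 22.5627) (11.4386, 22.0635) (11.8276, 21.8462) (19, 26.2111) (19, 43.0065)]  |A|=96.9092
10. ⊥bis P8·P9 via (12.01,26.925): [(15.7309, 40.8911) (12.0649, 26.7984) (13.714, 22.9943) (19, 26.2111) (19, 43.0065)]  |A|=90.1033
11. canonical 5-gon: [(15.7309, 40.8911) (12.0649, 26.7984) (13.714, 22.9943) (19, 26.2111) (19, 43.0065)]
12. shoelace: 90.1033

Area of P8's cell: 90.1033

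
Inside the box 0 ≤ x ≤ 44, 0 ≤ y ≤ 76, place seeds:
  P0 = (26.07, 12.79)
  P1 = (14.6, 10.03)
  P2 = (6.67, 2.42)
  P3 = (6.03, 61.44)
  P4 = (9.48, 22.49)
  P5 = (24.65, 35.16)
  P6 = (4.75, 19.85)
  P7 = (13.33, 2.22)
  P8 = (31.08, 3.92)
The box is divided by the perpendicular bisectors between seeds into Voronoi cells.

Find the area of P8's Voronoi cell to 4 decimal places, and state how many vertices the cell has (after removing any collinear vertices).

Area of P8's cell: 237.5104 (4 vertices)

1. box [0,44]×[0,76]: [(0, 0) (44, 0) (44, 76) (0, 76)]
2. ⊥bis P8·P0 via (28.575,8.355): [(13.7828, 0) (44, 0) (44, 17.0674)]  |A|=257.8648
3. ⊥bis P8·P1 via (22.84,6.975): [(21.9681, 4.6232) (20.254, 0) (44, 0) (44, 17.0674)]  |A|=242.9059
4. ⊥bis P8·P2 via (18.875,3.17): [(21.9681, 4.6232) (20.254, 0) (44, 0) (44, 17.0674)]  |A|=242.9059
5. ⊥bis P8·P3 via (18.555,32.68): [(21.9681, 4.6232) (20.254, 0) (44, 0) (44, 17.0674)]  |A|=242.9059
6. ⊥bis P8·P4 via (20.28,13.205): [(21.9681, 4.6232) (20.254, 0) (44, 0) (44, 17.0674)]  |A|=242.9059
7. ⊥bis P8·P5 via (27.865,19.54): [(21.9681, 4.6232) (20.254, 0) (44, 0) (44, 17.0674)]  |A|=242.9059
8. ⊥bis P8·P6 via (17.915,11.885): [(21.9681, 4.6232) (20.254, 0) (44, 0) (44, 17.0674)]  |A|=242.9059
9. ⊥bis P8·P7 via (22.205,3.07): [(22.0517, 4.6705) (22.499, 0) (44, 0) (44, 17.0674)]  |A|=237.5104
10. canonical 4-gon: [(22.0517, 4.6705) (22.499, 0) (44, 0) (44, 17.0674)]
11. shoelace: 237.5104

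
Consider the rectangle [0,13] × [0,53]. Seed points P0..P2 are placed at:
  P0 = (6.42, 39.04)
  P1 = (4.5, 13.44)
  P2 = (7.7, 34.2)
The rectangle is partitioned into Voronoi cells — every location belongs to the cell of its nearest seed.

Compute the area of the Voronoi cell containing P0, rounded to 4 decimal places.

1. box [0,13]×[0,53]: [(0, 0) (13, 0) (13, 53) (0, 53)]
2. ⊥bis P0·P1 via (5.46,26.24): [(0, 26.6495) (13, 25.6745) (13, 53) (0, 53)]  |A|=348.894
3. ⊥bis P0·P2 via (7.06,36.62): [(0, 34.7529) (13, 38.1909) (13, 53) (0, 53)]  |A|=214.8653
4. canonical 4-gon: [(0, 34.7529) (13, 38.1909) (13, 53) (0, 53)]
5. shoelace: 214.8653

Area of P0's cell: 214.8653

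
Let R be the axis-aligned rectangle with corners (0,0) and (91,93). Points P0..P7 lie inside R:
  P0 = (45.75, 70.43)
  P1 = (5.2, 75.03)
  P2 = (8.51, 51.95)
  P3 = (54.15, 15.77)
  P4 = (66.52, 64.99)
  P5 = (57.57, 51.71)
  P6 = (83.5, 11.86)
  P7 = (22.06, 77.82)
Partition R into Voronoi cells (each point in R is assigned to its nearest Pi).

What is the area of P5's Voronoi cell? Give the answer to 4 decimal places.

Area of P5's cell: 1018.8304

1. box [0,91]×[0,93]: [(0, 0) (91, 0) (91, 93) (0, 93)]
2. ⊥bis P5·P0 via (51.66,61.07): [(0, 28.4513) (0, 0) (91, 0) (91, 85.9097)]  |A|=5203.4267
3. ⊥bis P5·P1 via (31.385,63.37): [(22.03, 42.3613) (3.1668, 0) (91, 0) (91, 85.9097)]  |A|=4822.9612
4. ⊥bis P5·P2 via (33.04,51.83): [(33.0276, 49.3053) (32.7864, 0) (91, 0) (91, 85.9097)]  |A|=3925.3126
5. ⊥bis P5·P3 via (55.86,33.74): [(33.0276, 49.3053) (32.9622, 35.9189) (91, 30.3961) (91, 85.9097)]  |A|=1997.7657
6. ⊥bis P5·P4 via (62.045,58.35): [(54.938, 63.1397) (33.0276, 49.3053) (32.9622, 35.9189) (91, 30.3961) (91, 38.8359)]  |A|=1148.9779
7. ⊥bis P5·P6 via (70.535,31.785): [(86.27, 42.0236) (54.938, 63.1397) (33.0276, 49.3053) (32.9622, 35.9189) (71.2839, 32.2723)]  |A|=1018.8304
8. ⊥bis P5·P7 via (39.815,64.765): [(86.27, 42.0236) (54.938, 63.1397) (33.0276, 49.3053) (32.9622, 35.9189) (71.2839, 32.2723)]  |A|=1018.8304
9. canonical 5-gon: [(86.27, 42.0236) (54.938, 63.1397) (33.0276, 49.3053) (32.9622, 35.9189) (71.2839, 32.2723)]
10. shoelace: 1018.8304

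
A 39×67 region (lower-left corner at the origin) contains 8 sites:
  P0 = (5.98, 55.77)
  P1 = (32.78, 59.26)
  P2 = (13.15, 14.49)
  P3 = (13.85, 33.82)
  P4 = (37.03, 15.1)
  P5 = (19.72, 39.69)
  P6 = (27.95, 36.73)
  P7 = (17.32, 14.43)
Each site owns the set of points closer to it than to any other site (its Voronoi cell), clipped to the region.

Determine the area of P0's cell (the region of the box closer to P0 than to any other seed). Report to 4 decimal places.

1. box [0,39]×[0,67]: [(0, 0) (39, 0) (39, 67) (0, 67)]
2. ⊥bis P0·P1 via (19.38,57.515): [(0, 0) (26.8698, 0) (18.1448, 67) (0, 67)]  |A|=1507.9909
3. ⊥bis P0·P2 via (9.565,35.13): [(0, 33.4686) (22.0135, 37.2922) (18.1448, 67) (0, 67)]  |A|=638.5926
4. ⊥bis P0·P3 via (9.915,44.795): [(0, 41.2401) (20.5403, 48.6046) (18.1448, 67) (0, 67)]  |A|=431.4494
5. ⊥bis P0·P4 via (21.505,35.435): [(0, 41.2401) (20.5403, 48.6046) (18.1448, 67) (0, 67)]  |A|=431.4494
6. ⊥bis P0·P5 via (12.85,47.73): [(0, 41.2401) (9.0538, 44.4862) (19.8728, 53.7308) (18.1448, 67) (0, 67)]  |A|=400.6337
7. ⊥bis P0·P6 via (16.965,46.25): [(0, 41.2401) (9.0538, 44.4862) (19.8728, 53.7308) (18.1448, 67) (0, 67)]  |A|=400.6337
8. ⊥bis P0·P7 via (11.65,35.1): [(0, 41.2401) (9.0538, 44.4862) (19.8728, 53.7308) (18.1448, 67) (0, 67)]  |A|=400.6337
9. canonical 5-gon: [(0, 41.2401) (9.0538, 44.4862) (19.8728, 53.7308) (18.1448, 67) (0, 67)]
10. shoelace: 400.6337

Area of P0's cell: 400.6337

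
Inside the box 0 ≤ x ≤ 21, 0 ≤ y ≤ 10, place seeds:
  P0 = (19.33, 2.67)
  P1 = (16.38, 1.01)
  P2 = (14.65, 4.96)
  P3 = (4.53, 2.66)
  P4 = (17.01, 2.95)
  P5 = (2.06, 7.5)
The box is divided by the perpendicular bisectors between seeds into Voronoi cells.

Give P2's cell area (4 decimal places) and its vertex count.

1. box [0,21]×[0,10]: [(0, 0) (21, 0) (21, 10) (0, 10)]
2. ⊥bis P2·P0 via (16.99,3.815): [(0, 0) (15.1233, 0) (20.0164, 10) (0, 10)]  |A|=175.6984
3. ⊥bis P2·P1 via (15.515,2.985): [(0, 0) (8.6995, 0) (16.8754, 3.5808) (20.0164, 10) (0, 10)]  |A|=164.1973
4. ⊥bis P2·P3 via (9.59,3.81): [(10.2969, 0.6996) (16.8754, 3.5808) (20.0164, 10) (8.1832, 10)]  |A|=71.6162
5. ⊥bis P2·P4 via (15.83,3.955): [(10.2969, 0.6996) (14.6998, 2.6279) (18.7173, 7.3451) (20.0164, 10) (8.1832, 10)]  |A|=68.3989
6. ⊥bis P2·P5 via (8.355,6.23): [(8.6771, 7.8267) (10.2969, 0.6996) (14.6998, 2.6279) (18.7173, 7.3451) (20.0164, 10) (9.1156, 10)]  |A|=67.3857
7. canonical 6-gon: [(8.6771, 7.8267) (10.2969, 0.6996) (14.6998, 2.6279) (18.7173, 7.3451) (20.0164, 10) (9.1156, 10)]
8. shoelace: 67.3857

Area of P2's cell: 67.3857 (6 vertices)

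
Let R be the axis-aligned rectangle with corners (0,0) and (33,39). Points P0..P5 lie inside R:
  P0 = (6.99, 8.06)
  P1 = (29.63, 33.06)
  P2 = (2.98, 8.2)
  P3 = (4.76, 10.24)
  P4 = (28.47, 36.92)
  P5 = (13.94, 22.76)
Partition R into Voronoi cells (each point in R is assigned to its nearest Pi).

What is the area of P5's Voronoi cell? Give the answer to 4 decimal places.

1. box [0,33]×[0,39]: [(0, 0) (33, 0) (33, 39) (0, 39)]
2. ⊥bis P5·P0 via (10.465,15.41): [(0, 20.3577) (33, 4.7557) (33, 39) (0, 39)]  |A|=872.6283
3. ⊥bis P5·P1 via (21.785,27.91): [(0, 20.3577) (33, 4.7557) (33, 10.8262) (14.5048, 39) (0, 39)]  |A|=612.0875
4. ⊥bis P5·P2 via (8.46,15.48): [(0, 21.8482) (5.324, 17.8406) (33, 4.7557) (33, 10.8262) (14.5048, 39) (0, 39)]  |A|=608.1198
5. ⊥bis P5·P3 via (9.35,16.5): [(0, 23.3557) (11.5111, 14.9154) (33, 4.7557) (33, 10.8262) (14.5048, 39) (0, 39)]  |A|=594.8327
6. ⊥bis P5·P4 via (21.205,29.84): [(0, 23.3557) (11.5111, 14.9154) (33, 4.7557) (33, 10.8262) (19.1001, 31.9999) (12.2783, 39) (0, 39)]  |A|=587.0398
7. canonical 7-gon: [(0, 23.3557) (11.5111, 14.9154) (33, 4.7557) (33, 10.8262) (19.1001, 31.9999) (12.2783, 39) (0, 39)]
8. shoelace: 587.0398

Area of P5's cell: 587.0398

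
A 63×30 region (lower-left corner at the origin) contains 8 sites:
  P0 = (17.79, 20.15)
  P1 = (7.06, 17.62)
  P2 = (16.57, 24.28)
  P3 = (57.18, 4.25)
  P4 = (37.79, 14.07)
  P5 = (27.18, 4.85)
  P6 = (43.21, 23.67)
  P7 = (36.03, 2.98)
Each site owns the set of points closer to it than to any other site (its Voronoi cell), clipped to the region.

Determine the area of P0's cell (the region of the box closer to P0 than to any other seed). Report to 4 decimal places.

Area of P0's cell: 179.7426

1. box [0,63]×[0,30]: [(0, 0) (63, 0) (63, 30) (0, 30)]
2. ⊥bis P0·P1 via (12.425,18.885): [(16.8778, 0) (63, 0) (63, 30) (9.8042, 30)]  |A|=1489.769
3. ⊥bis P0·P2 via (17.18,22.215): [(12.0006, 20.685) (16.8778, 0) (63, 0) (63, 30) (43.5341, 30)]  |A|=1332.6719
4. ⊥bis P0·P3 via (37.485,12.2): [(12.0006, 20.685) (16.8778, 0) (32.5604, 0) (44.6701, 30) (43.5341, 30)]  |A|=601.129
5. ⊥bis P0·P4 via (27.79,17.11): [(30.5418, 26.1621) (12.0006, 20.685) (16.8778, 0) (22.5886, 0)]  |A|=279.8215
6. ⊥bis P0·P5 via (22.485,12.5): [(27.2839, 15.4452) (30.5418, 26.1621) (12.0006, 20.685) (15.0119, 7.9136)]  |A|=180.1356
7. ⊥bis P0·P6 via (30.5,21.91): [(27.2839, 15.4452) (30.1086, 24.7368) (29.936, 25.9831) (12.0006, 20.685) (15.0119, 7.9136)]  |A|=179.7426
8. ⊥bis P0·P7 via (26.91,11.565): [(27.2839, 15.4452) (30.1086, 24.7368) (29.936, 25.9831) (12.0006, 20.685) (15.0119, 7.9136)]  |A|=179.7426
9. canonical 5-gon: [(27.2839, 15.4452) (30.1086, 24.7368) (29.936, 25.9831) (12.0006, 20.685) (15.0119, 7.9136)]
10. shoelace: 179.7426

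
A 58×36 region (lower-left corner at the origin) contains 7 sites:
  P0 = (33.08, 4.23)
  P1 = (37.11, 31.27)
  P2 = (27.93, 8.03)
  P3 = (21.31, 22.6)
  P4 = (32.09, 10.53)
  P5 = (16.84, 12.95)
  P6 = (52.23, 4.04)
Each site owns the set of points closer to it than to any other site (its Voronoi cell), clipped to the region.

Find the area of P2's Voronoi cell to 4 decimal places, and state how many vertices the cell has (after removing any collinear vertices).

Area of P2's cell: 117.0530 (5 vertices)

1. box [0,58]×[0,36]: [(0, 0) (58, 0) (58, 36) (0, 36)]
2. ⊥bis P2·P0 via (30.505,6.13): [(0, 0) (25.9819, 0) (52.545, 36) (0, 36)]  |A|=1413.4841
3. ⊥bis P2·P1 via (32.52,19.65): [(0, 32.4957) (0, 0) (25.9819, 0) (38.6843, 17.2151)]  |A|=852.1757
4. ⊥bis P2·P3 via (24.62,15.315): [(33.3978, 19.3033) (0, 4.1287) (0, 0) (25.9819, 0) (38.6843, 17.2151)]  |A|=378.4784
5. ⊥bis P2·P4 via (30.01,9.28): [(26.005, 15.9443) (0, 4.1287) (0, 0) (25.9819, 0) (31.2755, 7.1742)]  |A|=302.9333
6. ⊥bis P2·P5 via (22.385,10.49): [(26.005, 15.9443) (24.5017, 15.2613) (17.7312, 0) (25.9819, 0) (31.2755, 7.1742)]  |A|=117.053
7. ⊥bis P2·P6 via (40.08,6.035): [(26.005, 15.9443) (24.5017, 15.2613) (17.7312, 0) (25.9819, 0) (31.2755, 7.1742)]  |A|=117.053
8. canonical 5-gon: [(26.005, 15.9443) (24.5017, 15.2613) (17.7312, 0) (25.9819, 0) (31.2755, 7.1742)]
9. shoelace: 117.053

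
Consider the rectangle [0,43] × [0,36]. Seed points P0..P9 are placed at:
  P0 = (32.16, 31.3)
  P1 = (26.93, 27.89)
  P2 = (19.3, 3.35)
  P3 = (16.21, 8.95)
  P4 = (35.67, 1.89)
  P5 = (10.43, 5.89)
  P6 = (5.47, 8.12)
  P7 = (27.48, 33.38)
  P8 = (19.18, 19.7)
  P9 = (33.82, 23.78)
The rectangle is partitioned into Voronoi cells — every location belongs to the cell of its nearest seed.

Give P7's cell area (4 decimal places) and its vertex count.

1. box [0,43]×[0,36]: [(0, 0) (43, 0) (43, 36) (0, 36)]
2. ⊥bis P7·P0 via (29.82,32.34): [(0, 0) (15.4467, 0) (31.4467, 36) (0, 36)]  |A|=844.08
3. ⊥bis P7·P1 via (27.205,30.635): [(0, 33.3605) (28.9831, 30.4569) (31.4467, 36) (0, 36)]  |A|=125.4075
4. ⊥bis P7·P2 via (23.39,18.365): [(0, 33.3605) (28.9831, 30.4569) (31.4467, 36) (0, 36)]  |A|=125.4075
5. ⊥bis P7·P3 via (21.845,21.165): [(0, 33.3605) (28.9831, 30.4569) (31.4467, 36) (0, 36)]  |A|=125.4075
6. ⊥bis P7·P4 via (31.575,17.635): [(0, 33.3605) (28.9831, 30.4569) (31.4467, 36) (0, 36)]  |A|=125.4075
7. ⊥bis P7·P5 via (18.955,19.635): [(0, 33.3605) (28.9831, 30.4569) (31.4467, 36) (0, 36)]  |A|=125.4075
8. ⊥bis P7·P6 via (16.475,20.75): [(0, 35.1053) (2.2626, 33.1338) (28.9831, 30.4569) (31.4467, 36) (0, 36)]  |A|=123.4335
9. ⊥bis P7·P8 via (23.33,26.54): [(14.4794, 31.9099) (28.9831, 30.4569) (31.4467, 36) (7.7381, 36)]  |A|=90.4731
10. ⊥bis P7·P9 via (30.65,28.58): [(14.4794, 31.9099) (28.9831, 30.4569) (31.4467, 36) (7.7381, 36)]  |A|=90.4731
11. canonical 4-gon: [(14.4794, 31.9099) (28.9831, 30.4569) (31.4467, 36) (7.7381, 36)]
12. shoelace: 90.4731

Area of P7's cell: 90.4731 (4 vertices)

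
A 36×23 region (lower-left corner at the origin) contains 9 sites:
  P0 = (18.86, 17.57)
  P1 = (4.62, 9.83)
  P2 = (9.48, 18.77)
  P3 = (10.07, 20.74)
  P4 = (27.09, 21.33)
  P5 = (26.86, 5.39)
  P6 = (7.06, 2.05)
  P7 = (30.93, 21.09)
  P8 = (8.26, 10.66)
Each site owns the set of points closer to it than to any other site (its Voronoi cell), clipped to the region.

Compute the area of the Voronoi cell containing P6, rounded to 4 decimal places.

Area of P6's cell: 94.7315

1. box [0,36]×[0,23]: [(0, 0) (36, 0) (36, 23) (0, 23)]
2. ⊥bis P6·P0 via (12.96,9.81): [(0, 19.6636) (0, 0) (25.8626, 0)]  |A|=254.2765
3. ⊥bis P6·P1 via (5.84,5.94): [(14.4843, 8.6511) (0, 4.1084) (0, 0) (25.8626, 0)]  |A|=141.6236
4. ⊥bis P6·P2 via (8.27,10.41): [(14.4843, 8.6511) (0, 4.1084) (0, 0) (25.8626, 0)]  |A|=141.6236
5. ⊥bis P6·P3 via (8.565,11.395): [(14.4843, 8.6511) (0, 4.1084) (0, 0) (25.8626, 0)]  |A|=141.6236
6. ⊥bis P6·P4 via (17.075,11.69): [(14.4843, 8.6511) (0, 4.1084) (0, 0) (25.8626, 0)]  |A|=141.6236
7. ⊥bis P6·P5 via (16.96,3.72): [(16.3701, 7.2173) (14.4843, 8.6511) (0, 4.1084) (0, 0) (17.5875, 0)]  |A|=111.7615
8. ⊥bis P6·P7 via (18.995,11.57): [(16.3701, 7.2173) (14.4843, 8.6511) (0, 4.1084) (0, 0) (17.5875, 0)]  |A|=111.7615
9. ⊥bis P6·P8 via (7.66,6.355): [(16.7287, 5.0911) (7.3161, 6.4029) (0, 4.1084) (0, 0) (17.5875, 0)]  |A|=94.7315
10. canonical 5-gon: [(16.7287, 5.0911) (7.3161, 6.4029) (0, 4.1084) (0, 0) (17.5875, 0)]
11. shoelace: 94.7315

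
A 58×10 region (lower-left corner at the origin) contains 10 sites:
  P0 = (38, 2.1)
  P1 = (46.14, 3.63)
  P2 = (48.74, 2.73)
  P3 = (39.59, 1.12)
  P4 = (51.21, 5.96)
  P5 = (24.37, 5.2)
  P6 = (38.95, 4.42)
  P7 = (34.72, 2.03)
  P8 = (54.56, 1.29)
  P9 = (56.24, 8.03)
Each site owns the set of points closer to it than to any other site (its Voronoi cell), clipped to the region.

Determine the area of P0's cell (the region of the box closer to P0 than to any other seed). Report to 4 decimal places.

1. box [0,58]×[0,10]: [(0, 0) (58, 0) (58, 10) (0, 10)]
2. ⊥bis P0·P1 via (42.07,2.865): [(0, 0) (42.6085, 0) (40.7289, 10) (0, 10)]  |A|=416.687
3. ⊥bis P0·P2 via (43.37,2.415): [(0, 0) (42.6085, 0) (40.7289, 10) (0, 10)]  |A|=416.687
4. ⊥bis P0·P3 via (38.795,1.61): [(0, 0) (37.8027, 0) (41.4854, 5.9751) (40.7289, 10) (0, 10)]  |A|=402.3294
5. ⊥bis P0·P4 via (44.605,4.03): [(0, 0) (37.8027, 0) (41.4854, 5.9751) (40.7289, 10) (0, 10)]  |A|=402.3294
6. ⊥bis P0·P5 via (31.185,3.65): [(30.3548, 0) (37.8027, 0) (41.4854, 5.9751) (40.7289, 10) (32.6292, 10)]  |A|=87.409
7. ⊥bis P0·P6 via (38.475,3.26): [(31.7249, 6.024) (30.3548, 0) (37.8027, 0) (39.5425, 2.8229)]  |A|=36.2518
8. ⊥bis P0·P7 via (36.36,2.065): [(36.3156, 4.1442) (36.4041, 0) (37.8027, 0) (39.5425, 2.8229)]  |A|=8.6021
9. ⊥bis P0·P8 via (46.28,1.695): [(36.3156, 4.1442) (36.4041, 0) (37.8027, 0) (39.5425, 2.8229)]  |A|=8.6021
10. ⊥bis P0·P9 via (47.12,5.065): [(36.3156, 4.1442) (36.4041, 0) (37.8027, 0) (39.5425, 2.8229)]  |A|=8.6021
11. canonical 4-gon: [(36.3156, 4.1442) (36.4041, 0) (37.8027, 0) (39.5425, 2.8229)]
12. shoelace: 8.6021

Area of P0's cell: 8.6021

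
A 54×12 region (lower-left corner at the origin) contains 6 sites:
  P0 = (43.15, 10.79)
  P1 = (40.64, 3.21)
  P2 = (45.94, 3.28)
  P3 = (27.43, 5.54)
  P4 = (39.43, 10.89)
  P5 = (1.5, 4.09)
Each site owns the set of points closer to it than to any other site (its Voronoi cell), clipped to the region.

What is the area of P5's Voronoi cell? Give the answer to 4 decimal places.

Area of P5's cell: 172.7848

1. box [0,54]×[0,12]: [(0, 0) (54, 0) (54, 12) (0, 12)]
2. ⊥bis P5·P0 via (22.325,7.44): [(0, 0) (23.5218, 0) (21.5915, 12) (0, 12)]  |A|=270.6797
3. ⊥bis P5·P1 via (21.07,3.65): [(0, 0) (20.9879, 0) (21.2577, 12) (0, 12)]  |A|=253.474
4. ⊥bis P5·P2 via (23.72,3.685): [(0, 0) (20.9879, 0) (21.2577, 12) (0, 12)]  |A|=253.474
5. ⊥bis P5·P3 via (14.465,4.815): [(0, 0) (14.7343, 0) (14.0632, 12) (0, 12)]  |A|=172.7848
6. ⊥bis P5·P4 via (20.465,7.49): [(0, 0) (14.7343, 0) (14.0632, 12) (0, 12)]  |A|=172.7848
7. canonical 4-gon: [(0, 0) (14.7343, 0) (14.0632, 12) (0, 12)]
8. shoelace: 172.7848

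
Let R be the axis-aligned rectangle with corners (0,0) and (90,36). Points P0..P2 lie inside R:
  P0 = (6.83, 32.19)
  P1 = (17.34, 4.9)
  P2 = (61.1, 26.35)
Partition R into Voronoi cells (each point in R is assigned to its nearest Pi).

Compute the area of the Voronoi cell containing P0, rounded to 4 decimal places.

1. box [0,90]×[0,36]: [(0, 0) (90, 0) (90, 36) (0, 36)]
2. ⊥bis P0·P1 via (12.085,18.545): [(0, 13.8908) (57.4082, 36) (0, 36)]  |A|=634.6251
3. ⊥bis P0·P2 via (33.965,29.27): [(0, 13.8908) (33.707, 26.8721) (34.6892, 36) (0, 36)]  |A|=530.9368
4. canonical 4-gon: [(0, 13.8908) (33.707, 26.8721) (34.6892, 36) (0, 36)]
5. shoelace: 530.9368

Area of P0's cell: 530.9368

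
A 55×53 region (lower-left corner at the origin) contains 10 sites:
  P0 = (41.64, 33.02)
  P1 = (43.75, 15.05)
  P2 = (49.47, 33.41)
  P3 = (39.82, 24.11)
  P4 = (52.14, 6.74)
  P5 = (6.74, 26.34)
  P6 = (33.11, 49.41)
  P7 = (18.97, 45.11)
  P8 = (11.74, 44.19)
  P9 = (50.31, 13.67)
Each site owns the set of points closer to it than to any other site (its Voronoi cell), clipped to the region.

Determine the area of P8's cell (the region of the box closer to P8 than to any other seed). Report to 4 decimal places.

1. box [0,55]×[0,53]: [(0, 0) (55, 0) (55, 53) (0, 53)]
2. ⊥bis P8·P0 via (26.69,38.605): [(0, 0) (12.268, 0) (32.0677, 53) (0, 53)]  |A|=1174.895
3. ⊥bis P8·P1 via (27.745,29.62): [(0, 0) (0.7807, 0) (20.263, 21.4011) (32.0677, 53) (0, 53)]  |A|=1051.9749
4. ⊥bis P8·P2 via (30.605,38.8): [(0, 0) (0.7807, 0) (20.263, 21.4011) (32.0677, 53) (0, 53)]  |A|=1051.9749
5. ⊥bis P8·P3 via (25.78,34.15): [(0, 0) (0.7807, 0) (3.4787, 2.9637) (24.2006, 31.9414) (32.0677, 53) (0, 53)]  |A|=999.8189
6. ⊥bis P8·P4 via (31.94,25.465): [(0, 0) (0.7807, 0) (3.4787, 2.9637) (24.2006, 31.9414) (32.0677, 53) (0, 53)]  |A|=999.8189
7. ⊥bis P8·P5 via (9.24,35.265): [(0, 37.8532) (23.6841, 31.219) (24.2006, 31.9414) (32.0677, 53) (0, 53)]  |A|=531.1983
8. ⊥bis P8·P6 via (22.425,46.8): [(0, 37.8532) (23.6841, 31.219) (24.2006, 31.9414) (25.3215, 34.9419) (20.9105, 53) (0, 53)]  |A|=430.4601
9. ⊥bis P8·P7 via (15.355,44.65): [(0, 37.8532) (16.8194, 33.1419) (14.2925, 53) (0, 53)]  |A|=269.2901
10. ⊥bis P8·P9 via (31.025,28.93): [(0, 37.8532) (16.8194, 33.1419) (14.2925, 53) (0, 53)]  |A|=269.2901
11. canonical 4-gon: [(0, 37.8532) (16.8194, 33.1419) (14.2925, 53) (0, 53)]
12. shoelace: 269.2901

Area of P8's cell: 269.2901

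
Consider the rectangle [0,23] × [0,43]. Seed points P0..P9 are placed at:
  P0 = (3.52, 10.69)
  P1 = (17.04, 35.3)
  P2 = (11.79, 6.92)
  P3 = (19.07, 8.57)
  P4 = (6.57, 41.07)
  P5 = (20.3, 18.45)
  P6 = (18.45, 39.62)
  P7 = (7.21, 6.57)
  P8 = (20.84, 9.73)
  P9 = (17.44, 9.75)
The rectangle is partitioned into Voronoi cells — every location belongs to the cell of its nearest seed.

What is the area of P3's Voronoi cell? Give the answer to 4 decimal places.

Area of P3's cell: 51.5005

1. box [0,23]×[0,43]: [(0, 0) (23, 0) (23, 43) (0, 43)]
2. ⊥bis P3·P0 via (11.295,9.63): [(9.9821, 0) (23, 0) (23, 43) (15.8445, 43)]  |A|=433.7286
3. ⊥bis P3·P1 via (18.055,21.935): [(12.9194, 21.545) (9.9821, 0) (23, 0) (23, 22.3105)]  |A|=252.6868
4. ⊥bis P3·P2 via (15.43,7.745): [(12.9194, 21.545) (12.6876, 19.8447) (17.1854, 0) (23, 0) (23, 22.3105)]  |A|=181.2131
5. ⊥bis P3·P4 via (12.82,24.82): [(12.9194, 21.545) (12.6876, 19.8447) (17.1854, 0) (23, 0) (23, 22.3105)]  |A|=181.2131
6. ⊥bis P3·P5 via (19.685,13.51): [(13.9619, 14.2225) (17.1854, 0) (23, 0) (23, 13.0973)]  |A|=100.5366
7. ⊥bis P3·P6 via (18.76,24.095): [(13.9619, 14.2225) (17.1854, 0) (23, 0) (23, 13.0973)]  |A|=100.5366
8. ⊥bis P3·P7 via (13.14,7.57): [(13.9619, 14.2225) (17.1854, 0) (23, 0) (23, 13.0973)]  |A|=100.5366
9. ⊥bis P3·P8 via (19.955,9.15): [(16.8677, 13.8607) (13.9619, 14.2225) (17.1854, 0) (23, 0) (23, 4.5037)]  |A|=74.1876
10. ⊥bis P3·P9 via (18.255,9.16): [(19.1438, 10.3878) (15.8593, 5.8507) (17.1854, 0) (23, 0) (23, 4.5037)]  |A|=51.5005
11. canonical 5-gon: [(19.1438, 10.3878) (15.8593, 5.8507) (17.1854, 0) (23, 0) (23, 4.5037)]
12. shoelace: 51.5005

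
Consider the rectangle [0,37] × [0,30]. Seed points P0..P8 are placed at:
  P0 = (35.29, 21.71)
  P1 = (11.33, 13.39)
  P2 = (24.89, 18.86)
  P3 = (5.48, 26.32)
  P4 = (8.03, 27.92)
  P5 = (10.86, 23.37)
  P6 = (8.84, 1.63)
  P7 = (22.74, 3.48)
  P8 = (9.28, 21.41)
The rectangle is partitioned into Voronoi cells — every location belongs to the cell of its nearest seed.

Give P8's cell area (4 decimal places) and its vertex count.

1. box [0,37]×[0,30]: [(0, 0) (37, 0) (37, 30) (0, 30)]
2. ⊥bis P8·P0 via (22.285,21.56): [(0, 0) (22.5337, 0) (22.1877, 30) (0, 30)]  |A|=670.8199
3. ⊥bis P8·P1 via (10.305,17.4): [(0, 14.7659) (22.2976, 20.4654) (22.1877, 30) (0, 30)]  |A|=275.6165
4. ⊥bis P8·P2 via (17.085,20.135): [(0, 14.7659) (16.9142, 19.0894) (18.6965, 30) (0, 30)]  |A|=230.8313
5. ⊥bis P8·P3 via (7.38,23.865): [(0, 18.1534) (0, 14.7659) (16.9142, 19.0894) (18.6965, 30) (15.3071, 30)]  |A|=140.1629
6. ⊥bis P8·P4 via (8.655,24.665): [(8.3341, 24.6034) (0, 18.1534) (0, 14.7659) (16.9142, 19.0894) (18.122, 26.4828)]  |A|=114.3438
7. ⊥bis P8·P5 via (10.07,22.39): [(7.8189, 24.2047) (0, 18.1534) (0, 14.7659) (14.8264, 18.5557)]  |A|=68.3985
8. ⊥bis P8·P6 via (9.06,11.52): [(7.8189, 24.2047) (0, 18.1534) (0, 14.7659) (14.8264, 18.5557)]  |A|=68.3985
9. ⊥bis P8·P7 via (16.01,12.445): [(7.8189, 24.2047) (0, 18.1534) (0, 14.7659) (14.8264, 18.5557)]  |A|=68.3985
10. canonical 4-gon: [(7.8189, 24.2047) (0, 18.1534) (0, 14.7659) (14.8264, 18.5557)]
11. shoelace: 68.3985

Area of P8's cell: 68.3985 (4 vertices)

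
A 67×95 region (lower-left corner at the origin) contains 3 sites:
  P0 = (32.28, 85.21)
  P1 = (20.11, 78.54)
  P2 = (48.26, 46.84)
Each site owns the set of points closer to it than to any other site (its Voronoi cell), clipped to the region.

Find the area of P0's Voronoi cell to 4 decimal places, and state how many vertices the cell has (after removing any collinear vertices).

Area of P0's cell: 1016.8271 (4 vertices)

1. box [0,67]×[0,95]: [(0, 0) (67, 0) (67, 95) (0, 95)]
2. ⊥bis P0·P1 via (26.195,81.875): [(67, 7.4227) (67, 95) (19.0016, 95)]  |A|=2101.7854
3. ⊥bis P0·P2 via (40.27,66.025): [(35.8832, 64.198) (67, 77.1573) (67, 95) (19.0016, 95)]  |A|=1016.8271
4. canonical 4-gon: [(35.8832, 64.198) (67, 77.1573) (67, 95) (19.0016, 95)]
5. shoelace: 1016.8271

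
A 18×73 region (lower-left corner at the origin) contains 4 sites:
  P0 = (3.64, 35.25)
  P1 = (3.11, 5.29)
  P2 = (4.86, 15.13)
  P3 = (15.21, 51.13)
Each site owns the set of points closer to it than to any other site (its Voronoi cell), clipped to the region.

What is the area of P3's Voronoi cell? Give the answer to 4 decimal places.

Area of P3's cell: 531.0063

1. box [0,18]×[0,73]: [(0, 0) (18, 0) (18, 73) (0, 73)]
2. ⊥bis P3·P0 via (9.425,43.19): [(0, 50.057) (18, 36.9423) (18, 73) (0, 73)]  |A|=531.0063
3. ⊥bis P3·P1 via (9.16,28.21): [(0, 50.057) (18, 36.9423) (18, 73) (0, 73)]  |A|=531.0063
4. ⊥bis P3·P2 via (10.035,33.13): [(0, 50.057) (18, 36.9423) (18, 73) (0, 73)]  |A|=531.0063
5. canonical 4-gon: [(0, 50.057) (18, 36.9423) (18, 73) (0, 73)]
6. shoelace: 531.0063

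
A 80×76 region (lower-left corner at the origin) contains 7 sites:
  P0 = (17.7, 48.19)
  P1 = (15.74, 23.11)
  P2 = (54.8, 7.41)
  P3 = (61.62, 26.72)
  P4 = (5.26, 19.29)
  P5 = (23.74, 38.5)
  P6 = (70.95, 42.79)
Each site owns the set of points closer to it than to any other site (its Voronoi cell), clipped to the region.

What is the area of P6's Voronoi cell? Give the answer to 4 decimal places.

1. box [0,80]×[0,76]: [(0, 0) (80, 0) (80, 76) (0, 76)]
2. ⊥bis P6·P0 via (44.325,45.49): [(39.7119, 0) (80, 0) (80, 76) (47.419, 76)]  |A|=2769.0257
3. ⊥bis P6·P1 via (43.345,32.95): [(43.1179, 33.587) (55.0903, 0) (80, 0) (80, 76) (47.419, 76)]  |A|=2510.7697
4. ⊥bis P6·P2 via (62.875,25.1): [(43.1695, 34.095) (80, 17.2829) (80, 76) (47.419, 76)]  |A|=1763.9446
5. ⊥bis P6·P3 via (66.285,34.755): [(44.5179, 47.3926) (80, 26.7923) (80, 76) (47.419, 76)]  |A|=1339.0245
6. ⊥bis P6·P4 via (38.105,31.04): [(44.5179, 47.3926) (80, 26.7923) (80, 76) (47.419, 76)]  |A|=1339.0245
7. ⊥bis P6·P5 via (47.345,40.645): [(45.6856, 58.9066) (46.8551, 46.0357) (80, 26.7923) (80, 76) (47.419, 76)]  |A|=1324.777
8. canonical 5-gon: [(45.6856, 58.9066) (46.8551, 46.0357) (80, 26.7923) (80, 76) (47.419, 76)]
9. shoelace: 1324.777

Area of P6's cell: 1324.7770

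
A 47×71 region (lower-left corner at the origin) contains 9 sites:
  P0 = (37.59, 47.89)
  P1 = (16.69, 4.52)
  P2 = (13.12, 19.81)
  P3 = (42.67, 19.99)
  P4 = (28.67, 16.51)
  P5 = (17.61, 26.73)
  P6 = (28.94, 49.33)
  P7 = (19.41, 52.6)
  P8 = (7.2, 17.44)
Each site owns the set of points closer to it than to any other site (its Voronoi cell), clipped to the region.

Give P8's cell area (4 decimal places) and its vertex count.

1. box [0,47]×[0,71]: [(0, 0) (47, 0) (47, 71) (0, 71)]
2. ⊥bis P8·P0 via (22.395,32.665): [(0, 55.0159) (0, 0) (47, 0) (47, 8.1085)]  |A|=1483.4223
3. ⊥bis P8·P1 via (11.945,10.98): [(30.4809, 24.595) (0, 55.0159) (0, 2.2062)]  |A|=804.8444
4. ⊥bis P8·P2 via (10.16,18.625): [(12.9307, 11.704) (0, 44.0036) (0, 2.2062)]  |A|=270.2354
5. ⊥bis P8·P3 via (24.935,18.715): [(12.9307, 11.704) (0, 44.0036) (0, 2.2062)]  |A|=270.2354
6. ⊥bis P8·P4 via (17.935,16.975): [(12.9307, 11.704) (0, 44.0036) (0, 2.2062)]  |A|=270.2354
7. ⊥bis P8·P5 via (12.405,22.085): [(12.9307, 11.704) (5.8214, 29.4623) (0, 35.9855) (0, 2.2062)]  |A|=246.8972
8. ⊥bis P8·P6 via (18.07,33.385): [(12.9307, 11.704) (5.8214, 29.4623) (0, 35.9855) (0, 2.2062)]  |A|=246.8972
9. ⊥bis P8·P7 via (13.305,35.02): [(12.9307, 11.704) (5.8214, 29.4623) (0, 35.9855) (0, 2.2062)]  |A|=246.8972
10. canonical 4-gon: [(12.9307, 11.704) (5.8214, 29.4623) (0, 35.9855) (0, 2.2062)]
11. shoelace: 246.8972

Area of P8's cell: 246.8972 (4 vertices)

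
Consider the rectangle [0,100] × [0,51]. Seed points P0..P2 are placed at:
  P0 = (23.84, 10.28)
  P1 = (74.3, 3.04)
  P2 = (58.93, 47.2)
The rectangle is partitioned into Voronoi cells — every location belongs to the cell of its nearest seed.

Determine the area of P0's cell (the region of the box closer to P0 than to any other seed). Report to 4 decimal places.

1. box [0,100]×[0,51]: [(0, 0) (100, 0) (100, 51) (0, 51)]
2. ⊥bis P0·P1 via (49.07,6.66): [(0, 0) (48.1144, 0) (55.4319, 51) (0, 51)]  |A|=2640.4313
3. ⊥bis P0·P2 via (41.385,28.74): [(0, 0) (48.1144, 0) (50.9356, 19.6628) (17.9641, 51) (0, 51)]  |A|=2053.3626
4. canonical 5-gon: [(0, 0) (48.1144, 0) (50.9356, 19.6628) (17.9641, 51) (0, 51)]
5. shoelace: 2053.3626

Area of P0's cell: 2053.3626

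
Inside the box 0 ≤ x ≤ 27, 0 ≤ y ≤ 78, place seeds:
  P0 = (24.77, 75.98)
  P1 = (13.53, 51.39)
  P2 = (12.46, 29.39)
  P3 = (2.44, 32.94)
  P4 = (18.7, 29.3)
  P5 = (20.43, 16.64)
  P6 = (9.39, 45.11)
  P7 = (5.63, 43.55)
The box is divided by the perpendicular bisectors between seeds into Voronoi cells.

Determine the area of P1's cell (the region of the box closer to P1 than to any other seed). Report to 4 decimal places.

Area of P1's cell: 506.9226

1. box [0,27]×[0,78]: [(0, 0) (27, 0) (27, 78) (0, 78)]
2. ⊥bis P1·P0 via (19.15,63.685): [(0, 72.4384) (0, 0) (27, 0) (27, 60.0968)]  |A|=1789.2251
3. ⊥bis P1·P2 via (12.995,40.39): [(0, 72.4384) (0, 41.022) (27, 39.7088) (27, 60.0968)]  |A|=699.3582
4. ⊥bis P1·P3 via (7.985,42.165): [(0, 72.4384) (0, 46.9647) (10.7569, 40.4989) (27, 39.7088) (27, 60.0968)]  |A|=667.3961
5. ⊥bis P1·P4 via (16.115,40.345): [(0, 72.4384) (0, 46.9647) (10.7569, 40.4989) (15.7374, 40.2566) (27, 42.8926) (27, 60.0968)]  |A|=649.4676
6. ⊥bis P1·P5 via (16.98,34.015): [(0, 72.4384) (0, 46.9647) (10.7569, 40.4989) (15.7374, 40.2566) (27, 42.8926) (27, 60.0968)]  |A|=649.4676
7. ⊥bis P1·P6 via (11.46,48.25): [(0, 72.4384) (0, 55.8048) (21.5291, 41.6121) (27, 42.8926) (27, 60.0968)]  |A|=509.4173
8. ⊥bis P1·P7 via (9.58,47.47): [(0, 72.4384) (0, 57.1233) (3.7842, 53.3102) (21.5291, 41.6121) (27, 42.8926) (27, 60.0968)]  |A|=506.9226
9. canonical 6-gon: [(0, 72.4384) (0, 57.1233) (3.7842, 53.3102) (21.5291, 41.6121) (27, 42.8926) (27, 60.0968)]
10. shoelace: 506.9226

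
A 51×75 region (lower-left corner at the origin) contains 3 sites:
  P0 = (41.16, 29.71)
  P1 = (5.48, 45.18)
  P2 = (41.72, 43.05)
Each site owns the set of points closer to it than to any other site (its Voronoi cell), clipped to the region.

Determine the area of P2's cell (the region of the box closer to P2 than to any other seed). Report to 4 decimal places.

Area of P2's cell: 1026.8246

1. box [0,51]×[0,75]: [(0, 0) (51, 0) (51, 75) (0, 75)]
2. ⊥bis P2·P0 via (41.44,36.38): [(0, 38.1196) (51, 35.9787) (51, 75) (0, 75)]  |A|=1935.4936
3. ⊥bis P2·P1 via (23.6,44.115): [(23.1904, 37.1461) (51, 35.9787) (51, 75) (25.4153, 75)]  |A|=1026.8246
4. canonical 4-gon: [(23.1904, 37.1461) (51, 35.9787) (51, 75) (25.4153, 75)]
5. shoelace: 1026.8246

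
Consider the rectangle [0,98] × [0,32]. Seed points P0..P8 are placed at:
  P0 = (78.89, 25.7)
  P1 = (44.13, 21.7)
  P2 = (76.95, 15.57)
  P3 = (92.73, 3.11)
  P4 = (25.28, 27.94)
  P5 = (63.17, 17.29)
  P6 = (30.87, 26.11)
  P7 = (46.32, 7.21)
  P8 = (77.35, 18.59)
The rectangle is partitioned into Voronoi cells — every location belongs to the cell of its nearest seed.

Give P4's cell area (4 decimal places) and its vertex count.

1. box [0,98]×[0,32]: [(0, 0) (98, 0) (98, 32) (0, 32)]
2. ⊥bis P4·P0 via (52.085,26.82): [(0, 0) (50.9644, 0) (52.3014, 32) (0, 32)]  |A|=1652.253
3. ⊥bis P4·P1 via (34.705,24.82): [(0, 0) (26.4887, 0) (37.0818, 32) (0, 32)]  |A|=1017.1288
4. ⊥bis P4·P2 via (51.115,21.755): [(0, 0) (26.4887, 0) (37.0818, 32) (0, 32)]  |A|=1017.1288
5. ⊥bis P4·P3 via (59.005,15.525): [(0, 0) (26.4887, 0) (37.0818, 32) (0, 32)]  |A|=1017.1288
6. ⊥bis P4·P5 via (44.225,22.615): [(0, 0) (26.4887, 0) (37.0818, 32) (0, 32)]  |A|=1017.1288
7. ⊥bis P4·P6 via (28.075,27.025): [(0, 0) (19.2278, 0) (29.7037, 32) (0, 32)]  |A|=782.9038
8. ⊥bis P4·P7 via (35.8,17.575): [(0, 0) (18.4839, 0) (19.598, 1.1307) (29.7037, 32) (0, 32)]  |A|=782.4832
9. ⊥bis P4·P8 via (51.315,23.265): [(0, 0) (18.4839, 0) (19.598, 1.1307) (29.7037, 32) (0, 32)]  |A|=782.4832
10. canonical 5-gon: [(0, 0) (18.4839, 0) (19.598, 1.1307) (29.7037, 32) (0, 32)]
11. shoelace: 782.4832

Area of P4's cell: 782.4832 (5 vertices)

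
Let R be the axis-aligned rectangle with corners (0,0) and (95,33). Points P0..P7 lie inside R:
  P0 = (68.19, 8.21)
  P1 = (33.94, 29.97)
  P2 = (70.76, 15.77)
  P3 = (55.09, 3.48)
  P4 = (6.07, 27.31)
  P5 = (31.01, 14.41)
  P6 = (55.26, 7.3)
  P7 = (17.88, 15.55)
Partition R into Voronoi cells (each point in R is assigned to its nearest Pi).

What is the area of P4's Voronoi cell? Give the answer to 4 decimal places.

1. box [0,95]×[0,33]: [(0, 0) (95, 0) (95, 33) (0, 33)]
2. ⊥bis P4·P0 via (37.13,17.76): [(0, 0) (31.6693, 0) (41.8158, 33) (0, 33)]  |A|=1212.5054
3. ⊥bis P4·P1 via (20.005,28.64): [(0, 0) (22.7385, 0) (19.5889, 33) (0, 33)]  |A|=698.4014
4. ⊥bis P4·P2 via (38.415,21.54): [(0, 0) (22.7385, 0) (19.5889, 33) (0, 33)]  |A|=698.4014
5. ⊥bis P4·P3 via (30.58,15.395): [(0, 0) (22.7385, 0) (19.5889, 33) (0, 33)]  |A|=698.4014
6. ⊥bis P4·P5 via (18.54,20.86): [(0, 0) (7.7503, 0) (20.4037, 24.4631) (19.5889, 33) (0, 33)]  |A|=515.0734
7. ⊥bis P4·P6 via (30.665,17.305): [(0, 0) (7.7503, 0) (20.4037, 24.4631) (19.5889, 33) (0, 33)]  |A|=515.0734
8. ⊥bis P4·P7 via (11.975,21.43): [(0, 9.4041) (19.9306, 29.4194) (19.5889, 33) (0, 33)]  |A|=270.2101
9. canonical 4-gon: [(0, 9.4041) (19.9306, 29.4194) (19.5889, 33) (0, 33)]
10. shoelace: 270.2101

Area of P4's cell: 270.2101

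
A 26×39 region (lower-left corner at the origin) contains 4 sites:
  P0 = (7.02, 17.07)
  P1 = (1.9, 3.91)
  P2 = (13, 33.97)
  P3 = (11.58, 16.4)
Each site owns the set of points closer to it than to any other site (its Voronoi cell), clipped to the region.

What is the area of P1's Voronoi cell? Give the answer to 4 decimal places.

Area of P1's cell: 139.6960

1. box [0,26]×[0,39]: [(0, 0) (26, 0) (26, 39) (0, 39)]
2. ⊥bis P1·P0 via (4.46,10.49): [(0, 12.2252) (0, 0) (26, 0) (26, 2.1097)]  |A|=186.3536
3. ⊥bis P1·P2 via (7.45,18.94): [(0, 12.2252) (0, 0) (26, 0) (26, 2.1097)]  |A|=186.3536
4. ⊥bis P1·P3 via (6.74,10.155): [(8.1703, 9.0465) (0, 12.2252) (0, 0) (19.8429, 0)]  |A|=139.696
5. canonical 4-gon: [(8.1703, 9.0465) (0, 12.2252) (0, 0) (19.8429, 0)]
6. shoelace: 139.696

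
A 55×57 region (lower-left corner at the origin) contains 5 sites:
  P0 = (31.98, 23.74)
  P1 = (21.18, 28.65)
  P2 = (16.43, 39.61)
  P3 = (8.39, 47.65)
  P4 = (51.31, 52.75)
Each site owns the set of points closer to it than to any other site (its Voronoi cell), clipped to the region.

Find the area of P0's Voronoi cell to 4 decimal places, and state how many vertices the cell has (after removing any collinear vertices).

1. box [0,55]×[0,57]: [(0, 0) (55, 0) (55, 57) (0, 57)]
2. ⊥bis P0·P1 via (26.58,26.195): [(14.671, 0) (55, 0) (55, 57) (40.5849, 57)]  |A|=1560.2085
3. ⊥bis P0·P2 via (24.205,31.675): [(32.9805, 40.2736) (14.671, 0) (55, 0) (55, 57) (50.0512, 57)]  |A|=1481.04
4. ⊥bis P0·P3 via (20.185,35.695): [(32.9805, 40.2736) (14.671, 0) (55, 0) (55, 57) (50.0512, 57)]  |A|=1481.04
5. ⊥bis P0·P4 via (41.645,38.245): [(35.2554, 42.5026) (32.9805, 40.2736) (14.671, 0) (55, 0) (55, 29.3463)]  |A|=1172.1609
6. canonical 5-gon: [(35.2554, 42.5026) (32.9805, 40.2736) (14.671, 0) (55, 0) (55, 29.3463)]
7. shoelace: 1172.1609

Area of P0's cell: 1172.1609 (5 vertices)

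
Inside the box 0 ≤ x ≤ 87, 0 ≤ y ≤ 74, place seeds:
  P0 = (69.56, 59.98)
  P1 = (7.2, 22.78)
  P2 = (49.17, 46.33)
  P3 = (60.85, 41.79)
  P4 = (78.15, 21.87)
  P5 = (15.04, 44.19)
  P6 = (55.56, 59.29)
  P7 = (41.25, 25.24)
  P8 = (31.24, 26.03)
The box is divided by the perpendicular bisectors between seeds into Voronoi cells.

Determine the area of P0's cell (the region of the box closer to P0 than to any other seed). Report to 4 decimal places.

1. box [0,87]×[0,74]: [(0, 0) (87, 0) (87, 74) (0, 74)]
2. ⊥bis P0·P1 via (38.38,41.38): [(63.0647, 0) (87, 0) (87, 74) (18.921, 74)]  |A|=3404.5307
3. ⊥bis P0·P2 via (59.365,53.155): [(87, 11.8746) (87, 74) (45.4104, 74)]  |A|=1291.8855
4. ⊥bis P0·P3 via (65.205,50.885): [(58.8464, 53.9297) (87, 40.4488) (87, 74) (45.4104, 74)]  |A|=889.6513
5. ⊥bis P0·P4 via (73.855,40.925): [(58.8464, 53.9297) (82.1166, 42.7872) (87, 43.8879) (87, 74) (45.4104, 74)]  |A|=881.254
6. ⊥bis P0·P5 via (42.3,52.085): [(58.8464, 53.9297) (82.1166, 42.7872) (87, 43.8879) (87, 74) (45.4104, 74)]  |A|=881.254
7. ⊥bis P0·P6 via (62.56,59.635): [(62.9377, 51.9706) (82.1166, 42.7872) (87, 43.8879) (87, 74) (61.852, 74)]  |A|=672.2585
8. ⊥bis P0·P7 via (55.405,42.61): [(62.9377, 51.9706) (82.1166, 42.7872) (87, 43.8879) (87, 74) (61.852, 74)]  |A|=672.2585
9. ⊥bis P0·P8 via (50.4,43.005): [(62.9377, 51.9706) (82.1166, 42.7872) (87, 43.8879) (87, 74) (61.852, 74)]  |A|=672.2585
10. canonical 5-gon: [(62.9377, 51.9706) (82.1166, 42.7872) (87, 43.8879) (87, 74) (61.852, 74)]
11. shoelace: 672.2585

Area of P0's cell: 672.2585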